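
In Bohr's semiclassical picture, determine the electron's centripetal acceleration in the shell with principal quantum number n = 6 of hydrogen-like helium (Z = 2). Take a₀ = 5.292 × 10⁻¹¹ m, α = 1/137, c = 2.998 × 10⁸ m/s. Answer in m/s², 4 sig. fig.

r = n²a₀/Z = 9.526 × 10⁻¹⁰ m, v = Zαc/n = 7.294 × 10⁵ m/s
a = v²/r = (7.294 × 10⁵)² / 9.526 × 10⁻¹⁰ = 5.586 × 10²⁰ m/s²

5.586 × 10²⁰ m/s²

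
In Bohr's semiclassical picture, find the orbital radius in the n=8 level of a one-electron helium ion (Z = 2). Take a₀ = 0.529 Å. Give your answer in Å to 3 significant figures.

16.9 Å

r_n = n²a₀/Z = 8² × 0.529 / 2
    = 64 × 0.529 / 2 = 16.9 Å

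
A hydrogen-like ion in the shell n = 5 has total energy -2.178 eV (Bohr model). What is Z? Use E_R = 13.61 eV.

2

E_n = −E_R Z²/n² ⇒ Z² = −E_n n²/E_R = 2.178 × 5² / 13.61 ≈ 4.00
Z = 2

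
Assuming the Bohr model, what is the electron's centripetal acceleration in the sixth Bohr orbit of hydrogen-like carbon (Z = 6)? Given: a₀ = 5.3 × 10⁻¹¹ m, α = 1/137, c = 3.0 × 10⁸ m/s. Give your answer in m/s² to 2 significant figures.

1.5 × 10²² m/s²

r = n²a₀/Z = 3.2 × 10⁻¹⁰ m, v = Zαc/n = 2.2 × 10⁶ m/s
a = v²/r = (2.2 × 10⁶)² / 3.2 × 10⁻¹⁰ = 1.5 × 10²² m/s²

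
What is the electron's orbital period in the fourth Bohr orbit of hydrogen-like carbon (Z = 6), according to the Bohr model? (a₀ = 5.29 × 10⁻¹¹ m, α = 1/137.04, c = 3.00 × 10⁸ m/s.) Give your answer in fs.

r = n²a₀/Z = 4²·5.29 × 10⁻¹¹/6 = 1.41 × 10⁻¹⁰ m
v = Zαc/n = 6·0.00730·3.00 × 10⁸/4 = 3.28 × 10⁶ m/s
T = 2πr/v = 2.70 × 10⁻¹⁶ s = 0.270 fs

0.270 fs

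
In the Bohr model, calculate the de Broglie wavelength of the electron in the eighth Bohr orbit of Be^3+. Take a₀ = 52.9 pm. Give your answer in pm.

The Bohr quantisation condition is nλ = 2πr_n.
r_n = n²a₀/Z = 846 pm
λ = 2πr_n/n = 2π·846/8 = 665 pm

665 pm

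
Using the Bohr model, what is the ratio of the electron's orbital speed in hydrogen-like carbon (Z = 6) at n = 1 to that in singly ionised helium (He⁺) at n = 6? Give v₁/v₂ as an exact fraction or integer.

18

v ∝ Z^1 · n^-1
v₁/v₂ = (6/2)^1 · (1/6)^-1 = 18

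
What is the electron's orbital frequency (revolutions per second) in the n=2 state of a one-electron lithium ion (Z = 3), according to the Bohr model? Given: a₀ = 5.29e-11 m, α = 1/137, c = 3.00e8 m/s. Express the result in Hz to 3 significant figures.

7.41e15 Hz

r = n²a₀/Z = 7.05e-11 m, v = Zαc/n = 3.28e6 m/s
f = v/(2πr) = 7.41e15 Hz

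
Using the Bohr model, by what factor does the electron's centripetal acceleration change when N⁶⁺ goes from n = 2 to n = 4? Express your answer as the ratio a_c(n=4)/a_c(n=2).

a_c ∝ Z^3 · n^-4; with Z fixed, a_c ∝ n^-4.
a_c(n=4)/a_c(n=2) = (4/2)^-4 = 1/16

1/16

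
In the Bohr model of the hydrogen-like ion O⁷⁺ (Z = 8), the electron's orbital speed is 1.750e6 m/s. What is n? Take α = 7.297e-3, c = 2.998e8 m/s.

10

v_n = Zαc/n ⇒ n = Zαc/v = 8 × 0.007297 × 2.998e8 / 1.750e6 ≈ 10.00
n = 10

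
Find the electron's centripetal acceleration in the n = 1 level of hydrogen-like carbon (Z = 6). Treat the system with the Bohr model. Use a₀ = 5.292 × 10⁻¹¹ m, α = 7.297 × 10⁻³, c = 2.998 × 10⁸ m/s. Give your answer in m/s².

r = n²a₀/Z = 8.820 × 10⁻¹² m, v = Zαc/n = 1.313 × 10⁷ m/s
a = v²/r = (1.313 × 10⁷)² / 8.820 × 10⁻¹² = 1.953 × 10²⁵ m/s²

1.953 × 10²⁵ m/s²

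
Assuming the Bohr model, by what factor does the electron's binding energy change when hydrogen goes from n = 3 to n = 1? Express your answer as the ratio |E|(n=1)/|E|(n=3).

|E| ∝ Z^2 · n^-2; with Z fixed, |E| ∝ n^-2.
|E|(n=1)/|E|(n=3) = (1/3)^-2 = 9

9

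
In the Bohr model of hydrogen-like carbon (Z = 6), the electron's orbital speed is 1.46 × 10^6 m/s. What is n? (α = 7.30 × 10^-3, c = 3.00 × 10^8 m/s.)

v_n = Zαc/n ⇒ n = Zαc/v = 6 × 0.00730 × 3.00 × 10^8 / 1.46 × 10^6 ≈ 9.00
n = 9

9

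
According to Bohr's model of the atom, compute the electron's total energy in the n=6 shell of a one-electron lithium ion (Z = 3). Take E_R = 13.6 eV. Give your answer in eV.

-3.40 eV

E_n = −E_R·Z²/n² = −13.6 × 3²/6² = -3.40 eV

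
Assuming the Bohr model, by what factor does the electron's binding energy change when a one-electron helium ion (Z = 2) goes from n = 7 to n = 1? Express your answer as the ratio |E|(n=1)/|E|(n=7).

|E| ∝ Z^2 · n^-2; with Z fixed, |E| ∝ n^-2.
|E|(n=1)/|E|(n=7) = (1/7)^-2 = 49

49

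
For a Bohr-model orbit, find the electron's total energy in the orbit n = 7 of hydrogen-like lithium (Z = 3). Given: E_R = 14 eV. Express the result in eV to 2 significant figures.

E_n = −E_R·Z²/n² = −14 × 3²/7² = -2.6 eV

-2.6 eV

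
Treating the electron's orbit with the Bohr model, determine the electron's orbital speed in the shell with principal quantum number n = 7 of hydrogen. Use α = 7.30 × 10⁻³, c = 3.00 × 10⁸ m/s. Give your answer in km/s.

v_n = Zαc/n = 1 × 0.00730 × 3.00 × 10⁸ / 7
    = 313 km/s

313 km/s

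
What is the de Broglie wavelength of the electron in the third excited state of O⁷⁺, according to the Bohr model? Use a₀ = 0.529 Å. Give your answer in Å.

1.66 Å

The Bohr quantisation condition is nλ = 2πr_n.
r_n = n²a₀/Z = 1.06 Å
λ = 2πr_n/n = 2π·1.06/4 = 1.66 Å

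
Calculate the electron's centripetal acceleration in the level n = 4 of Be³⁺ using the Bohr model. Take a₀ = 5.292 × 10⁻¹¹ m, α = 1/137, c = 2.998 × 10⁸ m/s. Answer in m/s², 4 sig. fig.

r = n²a₀/Z = 2.117 × 10⁻¹⁰ m, v = Zαc/n = 2.188 × 10⁶ m/s
a = v²/r = (2.188 × 10⁶)² / 2.117 × 10⁻¹⁰ = 2.262 × 10²² m/s²

2.262 × 10²² m/s²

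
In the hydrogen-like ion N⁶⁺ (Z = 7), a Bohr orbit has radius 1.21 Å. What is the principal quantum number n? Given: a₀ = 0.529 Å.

4

r_n = n²a₀/Z ⇒ n² = rZ/a₀ = 1.21 × 7 / 0.529 ≈ 16.01
n = 4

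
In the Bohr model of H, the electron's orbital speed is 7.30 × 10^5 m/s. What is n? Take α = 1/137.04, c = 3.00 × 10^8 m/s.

v_n = Zαc/n ⇒ n = Zαc/v = 1 × 0.00730 × 3.00 × 10^8 / 7.30 × 10^5 ≈ 3.00
n = 3

3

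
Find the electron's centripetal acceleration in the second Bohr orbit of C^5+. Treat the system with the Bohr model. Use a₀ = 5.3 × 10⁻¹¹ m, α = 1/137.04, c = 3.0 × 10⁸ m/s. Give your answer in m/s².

r = n²a₀/Z = 3.5 × 10⁻¹¹ m, v = Zαc/n = 6.6 × 10⁶ m/s
a = v²/r = (6.6 × 10⁶)² / 3.5 × 10⁻¹¹ = 1.2 × 10²⁴ m/s²

1.2 × 10²⁴ m/s²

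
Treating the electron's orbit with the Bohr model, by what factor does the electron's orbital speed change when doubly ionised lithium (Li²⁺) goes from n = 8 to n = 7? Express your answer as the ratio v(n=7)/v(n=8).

8/7

v ∝ Z^1 · n^-1; with Z fixed, v ∝ n^-1.
v(n=7)/v(n=8) = (7/8)^-1 = 8/7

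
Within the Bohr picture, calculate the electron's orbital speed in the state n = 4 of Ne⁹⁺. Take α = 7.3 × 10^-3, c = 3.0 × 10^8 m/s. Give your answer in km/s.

v_n = Zαc/n = 10 × 0.0073 × 3.0 × 10^8 / 4
    = 5500 km/s

5500 km/s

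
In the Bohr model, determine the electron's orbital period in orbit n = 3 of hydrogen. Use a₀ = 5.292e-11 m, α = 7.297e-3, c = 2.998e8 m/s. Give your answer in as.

r = n²a₀/Z = 3²·5.292e-11/1 = 4.763e-10 m
v = Zαc/n = 1·0.007297·2.998e8/3 = 7.292e5 m/s
T = 2πr/v = 4.104e-15 s = 4104 as

4104 as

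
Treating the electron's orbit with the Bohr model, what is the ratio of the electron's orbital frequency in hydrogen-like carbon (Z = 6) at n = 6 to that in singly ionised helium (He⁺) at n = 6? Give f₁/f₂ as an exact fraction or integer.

f ∝ Z^2 · n^-3
f₁/f₂ = (6/2)^2 · (6/6)^-3 = 9

9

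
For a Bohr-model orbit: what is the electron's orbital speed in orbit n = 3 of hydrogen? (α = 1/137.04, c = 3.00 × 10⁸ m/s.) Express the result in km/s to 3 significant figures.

730 km/s

v_n = Zαc/n = 1 × 0.00730 × 3.00 × 10⁸ / 3
    = 730 km/s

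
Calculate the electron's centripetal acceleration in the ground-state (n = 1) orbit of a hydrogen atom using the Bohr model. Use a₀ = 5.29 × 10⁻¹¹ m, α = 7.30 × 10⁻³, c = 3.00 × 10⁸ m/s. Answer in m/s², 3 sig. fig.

9.07 × 10²² m/s²

r = n²a₀/Z = 5.29 × 10⁻¹¹ m, v = Zαc/n = 2.19 × 10⁶ m/s
a = v²/r = (2.19 × 10⁶)² / 5.29 × 10⁻¹¹ = 9.07 × 10²² m/s²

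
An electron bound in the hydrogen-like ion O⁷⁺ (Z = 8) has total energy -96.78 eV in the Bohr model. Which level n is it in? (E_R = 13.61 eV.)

E_n = −E_R Z²/n² ⇒ n² = E_R Z²/(−E_n) = 13.61 × 8² / 96.78 ≈ 9.00
n = 3

3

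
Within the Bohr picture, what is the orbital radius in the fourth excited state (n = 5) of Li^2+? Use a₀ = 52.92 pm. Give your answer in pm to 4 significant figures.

r_n = n²a₀/Z = 5² × 52.92 / 3
    = 25 × 52.92 / 3 = 441.0 pm

441.0 pm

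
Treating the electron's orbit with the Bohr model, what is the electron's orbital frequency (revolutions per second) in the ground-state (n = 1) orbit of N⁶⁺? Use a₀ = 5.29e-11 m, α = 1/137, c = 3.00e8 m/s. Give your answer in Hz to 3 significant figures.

r = n²a₀/Z = 7.56e-12 m, v = Zαc/n = 1.53e7 m/s
f = v/(2πr) = 3.23e17 Hz

3.23e17 Hz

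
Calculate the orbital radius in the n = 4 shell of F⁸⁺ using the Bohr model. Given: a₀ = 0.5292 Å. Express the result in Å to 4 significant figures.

r_n = n²a₀/Z = 4² × 0.5292 / 9
    = 16 × 0.5292 / 9 = 0.9408 Å

0.9408 Å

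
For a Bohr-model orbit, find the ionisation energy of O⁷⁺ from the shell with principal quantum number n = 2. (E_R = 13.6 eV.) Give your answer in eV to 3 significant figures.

218 eV

E_n = −E_R·Z²/n² = −13.6 × 8²/2² eV = -218 eV
Ionisation energy = −E_n = 218 eV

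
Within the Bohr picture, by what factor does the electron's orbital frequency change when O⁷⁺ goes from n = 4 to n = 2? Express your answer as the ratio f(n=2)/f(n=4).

8

f ∝ Z^2 · n^-3; with Z fixed, f ∝ n^-3.
f(n=2)/f(n=4) = (2/4)^-3 = 8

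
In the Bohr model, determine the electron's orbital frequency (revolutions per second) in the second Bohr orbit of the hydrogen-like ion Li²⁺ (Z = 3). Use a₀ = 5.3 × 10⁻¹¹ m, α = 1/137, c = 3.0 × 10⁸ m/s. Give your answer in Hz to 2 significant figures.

7.4 × 10¹⁵ Hz

r = n²a₀/Z = 7.1 × 10⁻¹¹ m, v = Zαc/n = 3.3 × 10⁶ m/s
f = v/(2πr) = 7.4 × 10¹⁵ Hz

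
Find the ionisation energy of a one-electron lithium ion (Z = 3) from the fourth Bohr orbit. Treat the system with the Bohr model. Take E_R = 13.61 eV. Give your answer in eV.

7.656 eV

E_n = −E_R·Z²/n² = −13.61 × 3²/4² eV = -7.656 eV
Ionisation energy = −E_n = 7.656 eV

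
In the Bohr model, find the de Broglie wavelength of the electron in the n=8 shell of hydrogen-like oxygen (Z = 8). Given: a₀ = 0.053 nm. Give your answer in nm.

0.33 nm

The Bohr quantisation condition is nλ = 2πr_n.
r_n = n²a₀/Z = 0.42 nm
λ = 2πr_n/n = 2π·0.42/8 = 0.33 nm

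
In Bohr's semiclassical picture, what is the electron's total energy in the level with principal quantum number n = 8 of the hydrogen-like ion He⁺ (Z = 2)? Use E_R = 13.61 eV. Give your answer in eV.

-0.8506 eV

E_n = −E_R·Z²/n² = −13.61 × 2²/8² = -0.8506 eV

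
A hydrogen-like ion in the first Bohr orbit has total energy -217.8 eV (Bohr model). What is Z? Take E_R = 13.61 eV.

4

E_n = −E_R Z²/n² ⇒ Z² = −E_n n²/E_R = 217.8 × 1² / 13.61 ≈ 16.00
Z = 4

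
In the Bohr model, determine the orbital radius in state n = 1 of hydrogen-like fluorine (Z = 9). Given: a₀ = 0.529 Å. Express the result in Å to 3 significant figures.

r_n = n²a₀/Z = 1² × 0.529 / 9
    = 1 × 0.529 / 9 = 0.0588 Å

0.0588 Å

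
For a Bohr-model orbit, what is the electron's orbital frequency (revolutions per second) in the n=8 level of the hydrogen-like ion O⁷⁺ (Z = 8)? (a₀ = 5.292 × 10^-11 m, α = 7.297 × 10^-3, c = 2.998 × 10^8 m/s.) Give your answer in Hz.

r = n²a₀/Z = 4.234 × 10^-10 m, v = Zαc/n = 2.188 × 10^6 m/s
f = v/(2πr) = 8.224 × 10^14 Hz

8.224 × 10^14 Hz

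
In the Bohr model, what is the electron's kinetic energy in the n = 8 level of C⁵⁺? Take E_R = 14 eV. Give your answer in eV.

7.9 eV

For a Coulomb orbit the virial theorem gives K = −E_n.
E_n = −E_R·Z²/n², so K = E_R·Z²/n² = 14 × 6²/8² = 7.9 eV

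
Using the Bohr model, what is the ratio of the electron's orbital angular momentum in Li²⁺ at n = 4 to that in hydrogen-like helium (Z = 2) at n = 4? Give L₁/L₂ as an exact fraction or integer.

1

L = nℏ is independent of Z.
L₁/L₂ = n₁/n₂ = 4/4 = 1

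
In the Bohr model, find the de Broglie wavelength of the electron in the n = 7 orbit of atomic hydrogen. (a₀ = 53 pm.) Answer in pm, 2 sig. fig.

2300 pm

The Bohr quantisation condition is nλ = 2πr_n.
r_n = n²a₀/Z = 2600 pm
λ = 2πr_n/n = 2π·2600/7 = 2300 pm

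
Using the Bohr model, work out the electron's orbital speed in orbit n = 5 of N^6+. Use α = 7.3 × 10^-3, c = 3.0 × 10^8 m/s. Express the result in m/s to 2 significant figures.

v_n = Zαc/n = 7 × 0.0073 × 3.0 × 10^8 / 5
    = 3.1 × 10^6 m/s

3.1 × 10^6 m/s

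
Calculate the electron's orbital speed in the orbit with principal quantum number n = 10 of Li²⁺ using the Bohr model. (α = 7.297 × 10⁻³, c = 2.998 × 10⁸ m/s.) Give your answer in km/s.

v_n = Zαc/n = 3 × 0.007297 × 2.998 × 10⁸ / 10
    = 656.3 km/s

656.3 km/s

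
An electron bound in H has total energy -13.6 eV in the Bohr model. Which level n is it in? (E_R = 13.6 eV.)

E_n = −E_R Z²/n² ⇒ n² = E_R Z²/(−E_n) = 13.6 × 1² / 13.6 ≈ 1.00
n = 1

1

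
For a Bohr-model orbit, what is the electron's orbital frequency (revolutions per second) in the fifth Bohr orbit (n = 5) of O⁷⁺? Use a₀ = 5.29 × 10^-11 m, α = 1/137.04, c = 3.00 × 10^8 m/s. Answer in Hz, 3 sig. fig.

r = n²a₀/Z = 1.65 × 10^-10 m, v = Zαc/n = 3.50 × 10^6 m/s
f = v/(2πr) = 3.37 × 10^15 Hz

3.37 × 10^15 Hz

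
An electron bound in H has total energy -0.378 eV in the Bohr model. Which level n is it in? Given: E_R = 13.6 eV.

6

E_n = −E_R Z²/n² ⇒ n² = E_R Z²/(−E_n) = 13.6 × 1² / 0.378 ≈ 35.98
n = 6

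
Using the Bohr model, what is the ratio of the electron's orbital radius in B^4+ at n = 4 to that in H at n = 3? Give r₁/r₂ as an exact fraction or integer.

r ∝ Z^-1 · n^2
r₁/r₂ = (5/1)^-1 · (4/3)^2 = 16/45

16/45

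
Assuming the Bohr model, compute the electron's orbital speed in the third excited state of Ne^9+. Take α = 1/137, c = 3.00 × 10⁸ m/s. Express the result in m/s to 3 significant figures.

5.47 × 10⁶ m/s

v_n = Zαc/n = 10 × 0.00730 × 3.00 × 10⁸ / 4
    = 5.47 × 10⁶ m/s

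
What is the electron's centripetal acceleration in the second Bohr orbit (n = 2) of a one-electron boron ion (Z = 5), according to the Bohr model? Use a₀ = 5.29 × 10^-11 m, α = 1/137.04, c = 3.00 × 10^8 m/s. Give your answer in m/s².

7.08 × 10^23 m/s²

r = n²a₀/Z = 4.23 × 10^-11 m, v = Zαc/n = 5.47 × 10^6 m/s
a = v²/r = (5.47 × 10^6)² / 4.23 × 10^-11 = 7.08 × 10^23 m/s²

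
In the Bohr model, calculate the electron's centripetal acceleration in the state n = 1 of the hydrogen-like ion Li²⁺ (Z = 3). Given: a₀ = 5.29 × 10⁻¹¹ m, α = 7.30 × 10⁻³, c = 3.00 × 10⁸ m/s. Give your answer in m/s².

r = n²a₀/Z = 1.76 × 10⁻¹¹ m, v = Zαc/n = 6.57 × 10⁶ m/s
a = v²/r = (6.57 × 10⁶)² / 1.76 × 10⁻¹¹ = 2.45 × 10²⁴ m/s²

2.45 × 10²⁴ m/s²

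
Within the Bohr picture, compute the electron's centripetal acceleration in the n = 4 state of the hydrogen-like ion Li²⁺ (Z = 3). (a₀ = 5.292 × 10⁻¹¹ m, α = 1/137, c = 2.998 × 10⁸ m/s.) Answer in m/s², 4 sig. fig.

9.544 × 10²¹ m/s²

r = n²a₀/Z = 2.822 × 10⁻¹⁰ m, v = Zαc/n = 1.641 × 10⁶ m/s
a = v²/r = (1.641 × 10⁶)² / 2.822 × 10⁻¹⁰ = 9.544 × 10²¹ m/s²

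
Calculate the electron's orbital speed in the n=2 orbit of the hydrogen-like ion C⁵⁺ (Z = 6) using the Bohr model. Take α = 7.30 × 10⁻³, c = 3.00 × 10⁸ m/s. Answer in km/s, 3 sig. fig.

v_n = Zαc/n = 6 × 0.00730 × 3.00 × 10⁸ / 2
    = 6570 km/s

6570 km/s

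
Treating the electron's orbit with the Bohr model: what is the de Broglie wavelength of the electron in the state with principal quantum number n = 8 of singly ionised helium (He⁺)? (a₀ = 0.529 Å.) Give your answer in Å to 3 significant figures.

The Bohr quantisation condition is nλ = 2πr_n.
r_n = n²a₀/Z = 16.9 Å
λ = 2πr_n/n = 2π·16.9/8 = 13.3 Å

13.3 Å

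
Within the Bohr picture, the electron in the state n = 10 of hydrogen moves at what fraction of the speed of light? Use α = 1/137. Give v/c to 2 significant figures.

v_n = Zαc/n, so v/c = Zα/n = 1 × 0.0073 / 10 = 0.00073

0.00073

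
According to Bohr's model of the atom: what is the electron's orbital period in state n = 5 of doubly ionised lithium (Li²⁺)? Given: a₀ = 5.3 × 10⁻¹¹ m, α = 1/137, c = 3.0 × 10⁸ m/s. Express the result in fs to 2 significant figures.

2.1 fs

r = n²a₀/Z = 5²·5.3 × 10⁻¹¹/3 = 4.4 × 10⁻¹⁰ m
v = Zαc/n = 3·0.0073·3.0 × 10⁸/5 = 1.3 × 10⁶ m/s
T = 2πr/v = 2.1 × 10⁻¹⁵ s = 2.1 fs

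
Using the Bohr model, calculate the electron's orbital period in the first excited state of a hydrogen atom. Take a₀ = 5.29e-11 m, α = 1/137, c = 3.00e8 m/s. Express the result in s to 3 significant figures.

1.21e-15 s

r = n²a₀/Z = 2²·5.29e-11/1 = 2.12e-10 m
v = Zαc/n = 1·0.00730·3.00e8/2 = 1.09e6 m/s
T = 2πr/v = 1.21e-15 s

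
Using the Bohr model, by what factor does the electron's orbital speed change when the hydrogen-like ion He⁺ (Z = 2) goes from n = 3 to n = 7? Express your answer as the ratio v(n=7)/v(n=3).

v ∝ Z^1 · n^-1; with Z fixed, v ∝ n^-1.
v(n=7)/v(n=3) = (7/3)^-1 = 3/7

3/7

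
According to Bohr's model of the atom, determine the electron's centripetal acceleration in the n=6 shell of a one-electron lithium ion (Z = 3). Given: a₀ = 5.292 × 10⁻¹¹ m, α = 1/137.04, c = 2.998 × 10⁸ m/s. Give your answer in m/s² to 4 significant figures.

r = n²a₀/Z = 6.350 × 10⁻¹⁰ m, v = Zαc/n = 1.094 × 10⁶ m/s
a = v²/r = (1.094 × 10⁶)² / 6.350 × 10⁻¹⁰ = 1.884 × 10²¹ m/s²

1.884 × 10²¹ m/s²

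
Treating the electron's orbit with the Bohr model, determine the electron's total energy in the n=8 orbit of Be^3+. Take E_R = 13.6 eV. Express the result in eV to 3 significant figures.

E_n = −E_R·Z²/n² = −13.6 × 4²/8² = -3.40 eV

-3.40 eV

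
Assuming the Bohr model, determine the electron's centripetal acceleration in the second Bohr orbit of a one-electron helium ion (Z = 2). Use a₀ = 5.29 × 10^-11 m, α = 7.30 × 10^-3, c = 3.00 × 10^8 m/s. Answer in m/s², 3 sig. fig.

r = n²a₀/Z = 1.06 × 10^-10 m, v = Zαc/n = 2.19 × 10^6 m/s
a = v²/r = (2.19 × 10^6)² / 1.06 × 10^-10 = 4.53 × 10^22 m/s²

4.53 × 10^22 m/s²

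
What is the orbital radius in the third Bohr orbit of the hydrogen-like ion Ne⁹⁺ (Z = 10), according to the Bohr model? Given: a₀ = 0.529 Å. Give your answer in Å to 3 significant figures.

r_n = n²a₀/Z = 3² × 0.529 / 10
    = 9 × 0.529 / 10 = 0.476 Å

0.476 Å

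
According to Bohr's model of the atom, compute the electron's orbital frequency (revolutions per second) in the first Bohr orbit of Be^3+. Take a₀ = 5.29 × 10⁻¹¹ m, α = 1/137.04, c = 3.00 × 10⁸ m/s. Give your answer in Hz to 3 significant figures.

1.05 × 10¹⁷ Hz

r = n²a₀/Z = 1.32 × 10⁻¹¹ m, v = Zαc/n = 8.76 × 10⁶ m/s
f = v/(2πr) = 1.05 × 10¹⁷ Hz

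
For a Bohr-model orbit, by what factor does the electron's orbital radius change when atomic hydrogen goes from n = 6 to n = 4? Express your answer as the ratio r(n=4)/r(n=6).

4/9

r ∝ Z^-1 · n^2; with Z fixed, r ∝ n^2.
r(n=4)/r(n=6) = (4/6)^2 = 4/9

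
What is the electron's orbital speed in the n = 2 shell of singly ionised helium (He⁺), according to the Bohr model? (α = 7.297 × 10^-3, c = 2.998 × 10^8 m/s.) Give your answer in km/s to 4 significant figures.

2188 km/s

v_n = Zαc/n = 2 × 0.007297 × 2.998 × 10^8 / 2
    = 2188 km/s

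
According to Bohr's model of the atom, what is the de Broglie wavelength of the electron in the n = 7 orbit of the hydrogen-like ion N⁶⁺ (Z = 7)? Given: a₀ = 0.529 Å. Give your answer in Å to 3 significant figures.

3.32 Å

The Bohr quantisation condition is nλ = 2πr_n.
r_n = n²a₀/Z = 3.70 Å
λ = 2πr_n/n = 2π·3.70/7 = 3.32 Å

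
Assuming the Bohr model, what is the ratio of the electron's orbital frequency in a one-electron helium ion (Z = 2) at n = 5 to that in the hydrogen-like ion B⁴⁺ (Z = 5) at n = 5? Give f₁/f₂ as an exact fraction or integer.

4/25

f ∝ Z^2 · n^-3
f₁/f₂ = (2/5)^2 · (5/5)^-3 = 4/25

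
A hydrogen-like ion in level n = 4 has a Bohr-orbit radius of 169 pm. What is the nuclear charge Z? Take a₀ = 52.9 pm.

r_n = n²a₀/Z ⇒ Z = n²a₀/r = 4² × 52.9 / 169 ≈ 5.01
Z = 5

5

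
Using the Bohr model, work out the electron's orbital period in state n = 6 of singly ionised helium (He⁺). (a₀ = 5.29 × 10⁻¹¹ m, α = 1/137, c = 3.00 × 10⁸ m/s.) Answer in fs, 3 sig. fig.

r = n²a₀/Z = 6²·5.29 × 10⁻¹¹/2 = 9.52 × 10⁻¹⁰ m
v = Zαc/n = 2·0.00730·3.00 × 10⁸/6 = 7.30 × 10⁵ m/s
T = 2πr/v = 8.20 × 10⁻¹⁵ s = 8.20 fs

8.20 fs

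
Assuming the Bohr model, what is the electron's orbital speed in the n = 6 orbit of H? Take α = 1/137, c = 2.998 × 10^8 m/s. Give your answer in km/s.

v_n = Zαc/n = 1 × 0.007299 × 2.998 × 10^8 / 6
    = 364.7 km/s

364.7 km/s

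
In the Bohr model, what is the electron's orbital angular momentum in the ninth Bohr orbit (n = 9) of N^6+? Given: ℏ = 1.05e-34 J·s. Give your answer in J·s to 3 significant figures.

9.45e-34 J·s

L_n = nℏ = 9 × 1.05e-34 = 9.45e-34 J·s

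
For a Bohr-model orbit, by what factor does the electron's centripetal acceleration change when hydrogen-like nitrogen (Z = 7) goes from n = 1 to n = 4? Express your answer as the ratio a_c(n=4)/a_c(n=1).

1/256

a_c ∝ Z^3 · n^-4; with Z fixed, a_c ∝ n^-4.
a_c(n=4)/a_c(n=1) = (4/1)^-4 = 1/256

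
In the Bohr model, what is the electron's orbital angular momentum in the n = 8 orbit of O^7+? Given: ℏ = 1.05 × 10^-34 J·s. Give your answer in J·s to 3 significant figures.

8.40 × 10^-34 J·s

L_n = nℏ = 8 × 1.05 × 10^-34 = 8.40 × 10^-34 J·s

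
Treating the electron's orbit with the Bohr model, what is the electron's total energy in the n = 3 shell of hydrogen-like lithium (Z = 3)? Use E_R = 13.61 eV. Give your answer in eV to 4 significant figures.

E_n = −E_R·Z²/n² = −13.61 × 3²/3² = -13.61 eV

-13.61 eV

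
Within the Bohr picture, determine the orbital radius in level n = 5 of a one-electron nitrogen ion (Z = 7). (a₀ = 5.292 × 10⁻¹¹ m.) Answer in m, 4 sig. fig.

1.890 × 10⁻¹⁰ m

r_n = n²a₀/Z = 5² × 5.292 × 10⁻¹¹ / 7
    = 25 × 5.292 × 10⁻¹¹ / 7 = 1.890 × 10⁻¹⁰ m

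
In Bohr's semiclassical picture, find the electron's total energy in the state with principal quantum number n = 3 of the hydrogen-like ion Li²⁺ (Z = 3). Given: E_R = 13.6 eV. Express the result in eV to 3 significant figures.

-13.6 eV

E_n = −E_R·Z²/n² = −13.6 × 3²/3² = -13.6 eV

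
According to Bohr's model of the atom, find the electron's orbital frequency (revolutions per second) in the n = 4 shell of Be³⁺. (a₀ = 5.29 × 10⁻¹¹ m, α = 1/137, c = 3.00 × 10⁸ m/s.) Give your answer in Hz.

r = n²a₀/Z = 2.12 × 10⁻¹⁰ m, v = Zαc/n = 2.19 × 10⁶ m/s
f = v/(2πr) = 1.65 × 10¹⁵ Hz

1.65 × 10¹⁵ Hz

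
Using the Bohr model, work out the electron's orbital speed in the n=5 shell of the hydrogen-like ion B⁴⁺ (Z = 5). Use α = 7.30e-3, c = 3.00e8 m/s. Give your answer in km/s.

v_n = Zαc/n = 5 × 0.00730 × 3.00e8 / 5
    = 2190 km/s

2190 km/s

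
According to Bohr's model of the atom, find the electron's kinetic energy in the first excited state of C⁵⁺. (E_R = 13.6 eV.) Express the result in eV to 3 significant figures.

For a Coulomb orbit the virial theorem gives K = −E_n.
E_n = −E_R·Z²/n², so K = E_R·Z²/n² = 13.6 × 6²/2² = 122 eV

122 eV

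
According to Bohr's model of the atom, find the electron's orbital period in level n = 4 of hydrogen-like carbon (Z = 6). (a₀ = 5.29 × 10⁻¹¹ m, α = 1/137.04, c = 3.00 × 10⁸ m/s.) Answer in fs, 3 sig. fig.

0.270 fs

r = n²a₀/Z = 4²·5.29 × 10⁻¹¹/6 = 1.41 × 10⁻¹⁰ m
v = Zαc/n = 6·0.00730·3.00 × 10⁸/4 = 3.28 × 10⁶ m/s
T = 2πr/v = 2.70 × 10⁻¹⁶ s = 0.270 fs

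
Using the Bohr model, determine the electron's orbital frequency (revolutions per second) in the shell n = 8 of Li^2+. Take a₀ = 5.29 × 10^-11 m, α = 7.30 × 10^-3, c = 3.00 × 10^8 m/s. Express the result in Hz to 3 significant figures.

r = n²a₀/Z = 1.13 × 10^-9 m, v = Zαc/n = 8.21 × 10^5 m/s
f = v/(2πr) = 1.16 × 10^14 Hz

1.16 × 10^14 Hz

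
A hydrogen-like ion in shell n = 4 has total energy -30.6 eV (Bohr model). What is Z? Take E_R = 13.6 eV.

E_n = −E_R Z²/n² ⇒ Z² = −E_n n²/E_R = 30.6 × 4² / 13.6 ≈ 36.00
Z = 6

6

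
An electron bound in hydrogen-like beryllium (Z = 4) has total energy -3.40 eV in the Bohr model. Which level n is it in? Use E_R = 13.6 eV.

E_n = −E_R Z²/n² ⇒ n² = E_R Z²/(−E_n) = 13.6 × 4² / 3.40 ≈ 64.00
n = 8

8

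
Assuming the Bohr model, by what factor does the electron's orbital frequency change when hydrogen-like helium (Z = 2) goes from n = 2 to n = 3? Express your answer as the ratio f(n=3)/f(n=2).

f ∝ Z^2 · n^-3; with Z fixed, f ∝ n^-3.
f(n=3)/f(n=2) = (3/2)^-3 = 8/27

8/27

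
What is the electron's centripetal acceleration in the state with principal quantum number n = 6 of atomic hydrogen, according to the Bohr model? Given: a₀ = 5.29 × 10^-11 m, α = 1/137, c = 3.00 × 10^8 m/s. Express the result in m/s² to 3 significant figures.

6.99 × 10^19 m/s²

r = n²a₀/Z = 1.90 × 10^-9 m, v = Zαc/n = 3.65 × 10^5 m/s
a = v²/r = (3.65 × 10^5)² / 1.90 × 10^-9 = 6.99 × 10^19 m/s²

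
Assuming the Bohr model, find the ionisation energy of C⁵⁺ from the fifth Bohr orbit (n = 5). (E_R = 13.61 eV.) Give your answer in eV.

19.60 eV

E_n = −E_R·Z²/n² = −13.61 × 6²/5² eV = -19.60 eV
Ionisation energy = −E_n = 19.60 eV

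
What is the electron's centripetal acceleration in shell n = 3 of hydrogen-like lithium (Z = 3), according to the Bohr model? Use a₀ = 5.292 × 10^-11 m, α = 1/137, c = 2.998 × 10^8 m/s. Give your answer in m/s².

3.016 × 10^22 m/s²

r = n²a₀/Z = 1.588 × 10^-10 m, v = Zαc/n = 2.188 × 10^6 m/s
a = v²/r = (2.188 × 10^6)² / 1.588 × 10^-10 = 3.016 × 10^22 m/s²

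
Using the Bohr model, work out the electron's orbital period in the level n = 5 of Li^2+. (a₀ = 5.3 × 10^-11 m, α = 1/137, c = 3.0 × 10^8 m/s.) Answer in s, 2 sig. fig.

2.1 × 10^-15 s

r = n²a₀/Z = 5²·5.3 × 10^-11/3 = 4.4 × 10^-10 m
v = Zαc/n = 3·0.0073·3.0 × 10^8/5 = 1.3 × 10^6 m/s
T = 2πr/v = 2.1 × 10^-15 s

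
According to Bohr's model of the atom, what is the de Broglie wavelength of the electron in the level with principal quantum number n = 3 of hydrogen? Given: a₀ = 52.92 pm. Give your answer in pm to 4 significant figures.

The Bohr quantisation condition is nλ = 2πr_n.
r_n = n²a₀/Z = 476.3 pm
λ = 2πr_n/n = 2π·476.3/3 = 997.5 pm

997.5 pm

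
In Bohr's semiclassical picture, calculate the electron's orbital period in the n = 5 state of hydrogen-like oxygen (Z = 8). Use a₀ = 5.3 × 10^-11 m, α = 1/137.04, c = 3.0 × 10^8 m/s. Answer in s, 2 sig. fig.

3.0 × 10^-16 s

r = n²a₀/Z = 5²·5.3 × 10^-11/8 = 1.7 × 10^-10 m
v = Zαc/n = 8·0.0073·3.0 × 10^8/5 = 3.5 × 10^6 m/s
T = 2πr/v = 3.0 × 10^-16 s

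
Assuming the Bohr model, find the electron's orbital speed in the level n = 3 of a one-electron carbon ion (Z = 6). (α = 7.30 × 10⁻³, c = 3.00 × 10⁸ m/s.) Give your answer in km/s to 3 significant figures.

v_n = Zαc/n = 6 × 0.00730 × 3.00 × 10⁸ / 3
    = 4380 km/s

4380 km/s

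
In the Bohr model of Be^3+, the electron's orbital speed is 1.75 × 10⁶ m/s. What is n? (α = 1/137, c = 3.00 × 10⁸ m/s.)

5

v_n = Zαc/n ⇒ n = Zαc/v = 4 × 0.00730 × 3.00 × 10⁸ / 1.75 × 10⁶ ≈ 5.01
n = 5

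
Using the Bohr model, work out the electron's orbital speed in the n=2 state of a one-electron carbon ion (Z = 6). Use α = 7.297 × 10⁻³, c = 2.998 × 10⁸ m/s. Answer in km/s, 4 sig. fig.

v_n = Zαc/n = 6 × 0.007297 × 2.998 × 10⁸ / 2
    = 6563 km/s

6563 km/s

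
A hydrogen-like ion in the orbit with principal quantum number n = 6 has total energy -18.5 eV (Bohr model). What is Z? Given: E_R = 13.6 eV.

7

E_n = −E_R Z²/n² ⇒ Z² = −E_n n²/E_R = 18.5 × 6² / 13.6 ≈ 48.97
Z = 7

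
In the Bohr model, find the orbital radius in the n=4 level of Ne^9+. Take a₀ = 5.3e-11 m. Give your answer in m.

r_n = n²a₀/Z = 4² × 5.3e-11 / 10
    = 16 × 5.3e-11 / 10 = 8.5e-11 m

8.5e-11 m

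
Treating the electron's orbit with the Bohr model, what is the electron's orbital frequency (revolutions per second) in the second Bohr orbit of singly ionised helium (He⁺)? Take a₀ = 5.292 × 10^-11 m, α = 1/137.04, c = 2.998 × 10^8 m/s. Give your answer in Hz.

3.290 × 10^15 Hz

r = n²a₀/Z = 1.058 × 10^-10 m, v = Zαc/n = 2.188 × 10^6 m/s
f = v/(2πr) = 3.290 × 10^15 Hz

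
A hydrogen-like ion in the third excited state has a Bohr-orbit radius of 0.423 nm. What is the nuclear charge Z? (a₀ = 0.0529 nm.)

2

r_n = n²a₀/Z ⇒ Z = n²a₀/r = 4² × 0.0529 / 0.423 ≈ 2.00
Z = 2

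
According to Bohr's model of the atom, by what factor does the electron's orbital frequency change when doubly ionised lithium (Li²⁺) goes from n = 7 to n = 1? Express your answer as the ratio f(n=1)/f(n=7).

343

f ∝ Z^2 · n^-3; with Z fixed, f ∝ n^-3.
f(n=1)/f(n=7) = (1/7)^-3 = 343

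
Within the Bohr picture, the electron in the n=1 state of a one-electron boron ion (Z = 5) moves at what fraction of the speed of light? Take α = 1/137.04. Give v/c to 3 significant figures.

v_n = Zαc/n, so v/c = Zα/n = 5 × 0.00730 / 1 = 0.0365

0.0365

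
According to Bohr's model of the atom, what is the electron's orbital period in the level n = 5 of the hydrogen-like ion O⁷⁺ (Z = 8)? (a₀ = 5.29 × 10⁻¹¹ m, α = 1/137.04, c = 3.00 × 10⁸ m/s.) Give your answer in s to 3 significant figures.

r = n²a₀/Z = 5²·5.29 × 10⁻¹¹/8 = 1.65 × 10⁻¹⁰ m
v = Zαc/n = 8·0.00730·3.00 × 10⁸/5 = 3.50 × 10⁶ m/s
T = 2πr/v = 2.97 × 10⁻¹⁶ s

2.97 × 10⁻¹⁶ s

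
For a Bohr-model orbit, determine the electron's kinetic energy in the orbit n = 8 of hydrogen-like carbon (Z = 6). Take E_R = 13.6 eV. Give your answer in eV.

7.65 eV

For a Coulomb orbit the virial theorem gives K = −E_n.
E_n = −E_R·Z²/n², so K = E_R·Z²/n² = 13.6 × 6²/8² = 7.65 eV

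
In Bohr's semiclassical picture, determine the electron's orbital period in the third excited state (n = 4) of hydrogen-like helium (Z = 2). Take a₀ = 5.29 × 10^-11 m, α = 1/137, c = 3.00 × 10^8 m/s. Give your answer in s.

r = n²a₀/Z = 4²·5.29 × 10^-11/2 = 4.23 × 10^-10 m
v = Zαc/n = 2·0.00730·3.00 × 10^8/4 = 1.09 × 10^6 m/s
T = 2πr/v = 2.43 × 10^-15 s

2.43 × 10^-15 s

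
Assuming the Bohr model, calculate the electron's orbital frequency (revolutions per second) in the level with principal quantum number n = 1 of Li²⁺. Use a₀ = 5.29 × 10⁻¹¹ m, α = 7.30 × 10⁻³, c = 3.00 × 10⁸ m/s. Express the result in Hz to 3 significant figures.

5.93 × 10¹⁶ Hz

r = n²a₀/Z = 1.76 × 10⁻¹¹ m, v = Zαc/n = 6.57 × 10⁶ m/s
f = v/(2πr) = 5.93 × 10¹⁶ Hz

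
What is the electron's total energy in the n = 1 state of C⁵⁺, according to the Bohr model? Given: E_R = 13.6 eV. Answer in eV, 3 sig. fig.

-490 eV

E_n = −E_R·Z²/n² = −13.6 × 6²/1² = -490 eV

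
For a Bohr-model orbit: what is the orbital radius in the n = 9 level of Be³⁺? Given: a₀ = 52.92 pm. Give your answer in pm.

r_n = n²a₀/Z = 9² × 52.92 / 4
    = 81 × 52.92 / 4 = 1072 pm

1072 pm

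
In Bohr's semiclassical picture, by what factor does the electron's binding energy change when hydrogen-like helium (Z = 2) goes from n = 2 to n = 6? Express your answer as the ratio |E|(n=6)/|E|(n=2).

1/9

|E| ∝ Z^2 · n^-2; with Z fixed, |E| ∝ n^-2.
|E|(n=6)/|E|(n=2) = (6/2)^-2 = 1/9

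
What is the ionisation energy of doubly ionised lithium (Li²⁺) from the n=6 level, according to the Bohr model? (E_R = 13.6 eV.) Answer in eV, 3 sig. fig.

E_n = −E_R·Z²/n² = −13.6 × 3²/6² eV = -3.40 eV
Ionisation energy = −E_n = 3.40 eV

3.40 eV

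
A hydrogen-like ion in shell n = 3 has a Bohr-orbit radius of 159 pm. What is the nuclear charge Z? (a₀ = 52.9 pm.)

3

r_n = n²a₀/Z ⇒ Z = n²a₀/r = 3² × 52.9 / 159 ≈ 2.99
Z = 3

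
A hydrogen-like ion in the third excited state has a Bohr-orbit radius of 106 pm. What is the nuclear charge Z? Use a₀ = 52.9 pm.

r_n = n²a₀/Z ⇒ Z = n²a₀/r = 4² × 52.9 / 106 ≈ 7.98
Z = 8

8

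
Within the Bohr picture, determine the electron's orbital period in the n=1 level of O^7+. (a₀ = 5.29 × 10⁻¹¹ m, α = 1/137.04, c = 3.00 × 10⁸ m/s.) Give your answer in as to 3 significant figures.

2.37 as

r = n²a₀/Z = 1²·5.29 × 10⁻¹¹/8 = 6.61 × 10⁻¹² m
v = Zαc/n = 8·0.00730·3.00 × 10⁸/1 = 1.75 × 10⁷ m/s
T = 2πr/v = 2.37 × 10⁻¹⁸ s = 2.37 as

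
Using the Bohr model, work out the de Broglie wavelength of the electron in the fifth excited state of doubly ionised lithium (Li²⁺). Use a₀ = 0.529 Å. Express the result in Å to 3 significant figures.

6.65 Å

The Bohr quantisation condition is nλ = 2πr_n.
r_n = n²a₀/Z = 6.35 Å
λ = 2πr_n/n = 2π·6.35/6 = 6.65 Å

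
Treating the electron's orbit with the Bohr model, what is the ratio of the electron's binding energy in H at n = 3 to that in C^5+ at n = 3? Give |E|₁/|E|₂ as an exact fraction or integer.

|E| ∝ Z^2 · n^-2
|E|₁/|E|₂ = (1/6)^2 · (3/3)^-2 = 1/36

1/36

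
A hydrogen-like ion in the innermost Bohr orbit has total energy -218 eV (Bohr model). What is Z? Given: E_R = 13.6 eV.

E_n = −E_R Z²/n² ⇒ Z² = −E_n n²/E_R = 218 × 1² / 13.6 ≈ 16.03
Z = 4

4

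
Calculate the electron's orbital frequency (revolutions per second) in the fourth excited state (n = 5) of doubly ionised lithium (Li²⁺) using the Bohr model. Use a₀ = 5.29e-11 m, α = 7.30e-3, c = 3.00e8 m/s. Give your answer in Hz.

r = n²a₀/Z = 4.41e-10 m, v = Zαc/n = 1.31e6 m/s
f = v/(2πr) = 4.74e14 Hz

4.74e14 Hz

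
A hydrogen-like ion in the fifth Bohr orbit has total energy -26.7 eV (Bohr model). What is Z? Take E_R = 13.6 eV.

E_n = −E_R Z²/n² ⇒ Z² = −E_n n²/E_R = 26.7 × 5² / 13.6 ≈ 49.08
Z = 7

7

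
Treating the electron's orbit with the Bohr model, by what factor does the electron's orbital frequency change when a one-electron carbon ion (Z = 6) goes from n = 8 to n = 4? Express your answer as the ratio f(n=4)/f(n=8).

8

f ∝ Z^2 · n^-3; with Z fixed, f ∝ n^-3.
f(n=4)/f(n=8) = (4/8)^-3 = 8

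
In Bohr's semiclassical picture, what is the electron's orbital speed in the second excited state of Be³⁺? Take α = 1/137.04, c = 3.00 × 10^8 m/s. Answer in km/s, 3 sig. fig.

v_n = Zαc/n = 4 × 0.00730 × 3.00 × 10^8 / 3
    = 2920 km/s

2920 km/s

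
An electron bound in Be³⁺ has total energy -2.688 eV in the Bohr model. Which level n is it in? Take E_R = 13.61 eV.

E_n = −E_R Z²/n² ⇒ n² = E_R Z²/(−E_n) = 13.61 × 4² / 2.688 ≈ 81.01
n = 9

9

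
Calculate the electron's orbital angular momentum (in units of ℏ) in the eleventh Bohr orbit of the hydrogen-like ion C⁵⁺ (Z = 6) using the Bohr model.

L_n = nℏ, so L/ℏ = n = 11.

11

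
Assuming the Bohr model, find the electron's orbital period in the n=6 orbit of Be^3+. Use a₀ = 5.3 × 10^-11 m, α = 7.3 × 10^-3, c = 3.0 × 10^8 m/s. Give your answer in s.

2.1 × 10^-15 s

r = n²a₀/Z = 6²·5.3 × 10^-11/4 = 4.8 × 10^-10 m
v = Zαc/n = 4·0.0073·3.0 × 10^8/6 = 1.5 × 10^6 m/s
T = 2πr/v = 2.1 × 10^-15 s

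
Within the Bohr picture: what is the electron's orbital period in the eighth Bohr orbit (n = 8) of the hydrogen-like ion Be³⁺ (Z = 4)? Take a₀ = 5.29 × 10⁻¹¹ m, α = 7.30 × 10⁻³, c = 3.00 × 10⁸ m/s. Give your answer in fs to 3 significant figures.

r = n²a₀/Z = 8²·5.29 × 10⁻¹¹/4 = 8.46 × 10⁻¹⁰ m
v = Zαc/n = 4·0.00730·3.00 × 10⁸/8 = 1.09 × 10⁶ m/s
T = 2πr/v = 4.86 × 10⁻¹⁵ s = 4.86 fs

4.86 fs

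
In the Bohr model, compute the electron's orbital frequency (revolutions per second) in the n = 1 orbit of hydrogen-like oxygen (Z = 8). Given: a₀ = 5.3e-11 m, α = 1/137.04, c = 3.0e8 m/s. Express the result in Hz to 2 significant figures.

r = n²a₀/Z = 6.6e-12 m, v = Zαc/n = 1.8e7 m/s
f = v/(2πr) = 4.2e17 Hz

4.2e17 Hz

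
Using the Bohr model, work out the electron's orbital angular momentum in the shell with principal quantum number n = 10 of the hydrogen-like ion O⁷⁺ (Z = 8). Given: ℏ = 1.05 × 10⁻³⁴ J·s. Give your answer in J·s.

1.05 × 10⁻³³ J·s

L_n = nℏ = 10 × 1.05 × 10⁻³⁴ = 1.05 × 10⁻³³ J·s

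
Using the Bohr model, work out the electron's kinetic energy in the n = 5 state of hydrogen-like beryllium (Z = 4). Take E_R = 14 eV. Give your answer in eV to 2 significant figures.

9.0 eV

For a Coulomb orbit the virial theorem gives K = −E_n.
E_n = −E_R·Z²/n², so K = E_R·Z²/n² = 14 × 4²/5² = 9.0 eV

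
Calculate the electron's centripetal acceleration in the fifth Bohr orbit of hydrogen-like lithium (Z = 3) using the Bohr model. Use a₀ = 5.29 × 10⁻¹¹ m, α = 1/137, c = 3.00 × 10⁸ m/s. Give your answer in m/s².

r = n²a₀/Z = 4.41 × 10⁻¹⁰ m, v = Zαc/n = 1.31 × 10⁶ m/s
a = v²/r = (1.31 × 10⁶)² / 4.41 × 10⁻¹⁰ = 3.92 × 10²¹ m/s²

3.92 × 10²¹ m/s²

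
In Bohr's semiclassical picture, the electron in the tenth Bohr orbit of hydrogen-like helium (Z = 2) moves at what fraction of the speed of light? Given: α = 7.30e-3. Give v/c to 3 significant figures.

0.00146

v_n = Zαc/n, so v/c = Zα/n = 2 × 0.00730 / 10 = 0.00146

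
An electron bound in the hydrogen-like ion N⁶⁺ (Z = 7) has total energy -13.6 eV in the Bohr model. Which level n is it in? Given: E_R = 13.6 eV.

E_n = −E_R Z²/n² ⇒ n² = E_R Z²/(−E_n) = 13.6 × 7² / 13.6 ≈ 49.00
n = 7

7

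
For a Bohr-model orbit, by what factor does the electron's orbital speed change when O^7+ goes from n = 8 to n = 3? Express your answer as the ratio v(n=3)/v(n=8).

8/3

v ∝ Z^1 · n^-1; with Z fixed, v ∝ n^-1.
v(n=3)/v(n=8) = (3/8)^-1 = 8/3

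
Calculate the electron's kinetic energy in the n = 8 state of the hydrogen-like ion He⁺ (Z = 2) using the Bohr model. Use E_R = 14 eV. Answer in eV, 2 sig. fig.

For a Coulomb orbit the virial theorem gives K = −E_n.
E_n = −E_R·Z²/n², so K = E_R·Z²/n² = 14 × 2²/8² = 0.88 eV

0.88 eV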